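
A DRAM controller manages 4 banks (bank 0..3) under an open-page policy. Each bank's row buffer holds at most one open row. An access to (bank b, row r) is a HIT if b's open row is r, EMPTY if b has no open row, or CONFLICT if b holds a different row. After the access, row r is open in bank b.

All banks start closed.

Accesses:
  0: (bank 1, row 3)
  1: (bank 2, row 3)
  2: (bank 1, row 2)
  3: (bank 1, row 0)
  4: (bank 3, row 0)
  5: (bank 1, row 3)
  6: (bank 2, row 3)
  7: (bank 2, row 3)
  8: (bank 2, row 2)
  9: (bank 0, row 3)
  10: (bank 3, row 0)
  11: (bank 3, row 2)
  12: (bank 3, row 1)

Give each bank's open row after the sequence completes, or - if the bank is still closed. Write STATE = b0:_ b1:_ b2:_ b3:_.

STATE = b0:3 b1:3 b2:2 b3:1

0: bank 1 row 3 — prev None → EMPTY
1: bank 2 row 3 — prev None → EMPTY
2: bank 1 row 2 — prev 3 → CONFLICT
3: bank 1 row 0 — prev 2 → CONFLICT
4: bank 3 row 0 — prev None → EMPTY
5: bank 1 row 3 — prev 0 → CONFLICT
6: bank 2 row 3 — prev 3 → HIT
7: bank 2 row 3 — prev 3 → HIT
8: bank 2 row 2 — prev 3 → CONFLICT
9: bank 0 row 3 — prev None → EMPTY
10: bank 3 row 0 — prev 0 → HIT
11: bank 3 row 2 — prev 0 → CONFLICT
12: bank 3 row 1 — prev 2 → CONFLICT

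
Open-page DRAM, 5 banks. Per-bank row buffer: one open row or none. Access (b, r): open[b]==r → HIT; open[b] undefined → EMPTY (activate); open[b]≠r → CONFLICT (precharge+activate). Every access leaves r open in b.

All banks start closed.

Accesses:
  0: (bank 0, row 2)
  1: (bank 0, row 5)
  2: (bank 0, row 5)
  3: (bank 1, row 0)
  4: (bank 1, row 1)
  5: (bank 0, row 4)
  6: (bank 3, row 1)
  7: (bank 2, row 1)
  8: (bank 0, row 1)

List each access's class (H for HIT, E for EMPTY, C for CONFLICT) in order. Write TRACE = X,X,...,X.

#0 (0,2) E
#1 (0,5) C  (was 2)
#2 (0,5) H  (was 5)
#3 (1,0) E
#4 (1,1) C  (was 0)
#5 (0,4) C  (was 5)
#6 (3,1) E
#7 (2,1) E
#8 (0,1) C  (was 4)

TRACE = E,C,H,E,C,C,E,E,C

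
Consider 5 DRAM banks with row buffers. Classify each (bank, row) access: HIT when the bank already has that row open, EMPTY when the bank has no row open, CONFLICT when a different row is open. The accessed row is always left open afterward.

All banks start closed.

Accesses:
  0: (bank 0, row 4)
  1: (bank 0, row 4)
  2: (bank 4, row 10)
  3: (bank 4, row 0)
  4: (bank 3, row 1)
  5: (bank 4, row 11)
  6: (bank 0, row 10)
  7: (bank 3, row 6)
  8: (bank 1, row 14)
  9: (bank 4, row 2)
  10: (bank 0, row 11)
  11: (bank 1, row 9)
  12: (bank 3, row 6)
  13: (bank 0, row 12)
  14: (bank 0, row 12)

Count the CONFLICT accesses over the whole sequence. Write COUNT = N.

  [0] b0 r4: no row ⇒ E
  [1] b0 r4: had r4 ⇒ H
  [2] b4 r10: no row ⇒ E
  [3] b4 r0: had r10 ⇒ C
  [4] b3 r1: no row ⇒ E
  [5] b4 r11: had r0 ⇒ C
  [6] b0 r10: had r4 ⇒ C
  [7] b3 r6: had r1 ⇒ C
  [8] b1 r14: no row ⇒ E
  [9] b4 r2: had r11 ⇒ C
  [10] b0 r11: had r10 ⇒ C
  [11] b1 r9: had r14 ⇒ C
  [12] b3 r6: had r6 ⇒ H
  [13] b0 r12: had r11 ⇒ C
  [14] b0 r12: had r12 ⇒ H

COUNT = 8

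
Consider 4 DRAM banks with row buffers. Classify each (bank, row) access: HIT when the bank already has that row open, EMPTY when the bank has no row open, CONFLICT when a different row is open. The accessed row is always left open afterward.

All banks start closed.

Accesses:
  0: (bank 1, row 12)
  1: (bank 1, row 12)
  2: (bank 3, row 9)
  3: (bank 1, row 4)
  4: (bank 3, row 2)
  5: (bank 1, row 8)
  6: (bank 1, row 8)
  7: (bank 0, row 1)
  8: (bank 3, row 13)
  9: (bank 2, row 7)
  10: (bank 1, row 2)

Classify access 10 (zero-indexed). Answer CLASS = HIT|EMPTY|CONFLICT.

CLASS = CONFLICT

step 0: bank1 None->12 [EMPTY]
step 1: bank1 12->12 [HIT]
step 2: bank3 None->9 [EMPTY]
step 3: bank1 12->4 [CONFLICT]
step 4: bank3 9->2 [CONFLICT]
step 5: bank1 4->8 [CONFLICT]
step 6: bank1 8->8 [HIT]
step 7: bank0 None->1 [EMPTY]
step 8: bank3 2->13 [CONFLICT]
step 9: bank2 None->7 [EMPTY]
step 10: bank1 8->2 [CONFLICT]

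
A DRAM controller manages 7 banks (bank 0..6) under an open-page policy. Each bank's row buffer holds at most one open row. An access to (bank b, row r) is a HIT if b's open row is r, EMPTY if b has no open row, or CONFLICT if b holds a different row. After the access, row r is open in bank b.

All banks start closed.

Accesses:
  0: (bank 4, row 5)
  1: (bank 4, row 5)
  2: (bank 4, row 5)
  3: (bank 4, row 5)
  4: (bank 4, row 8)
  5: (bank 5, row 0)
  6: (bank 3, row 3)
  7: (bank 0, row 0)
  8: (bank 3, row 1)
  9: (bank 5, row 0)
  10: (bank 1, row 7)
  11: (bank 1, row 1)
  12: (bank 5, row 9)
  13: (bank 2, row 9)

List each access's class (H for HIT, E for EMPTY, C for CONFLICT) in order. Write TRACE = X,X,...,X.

TRACE = E,H,H,H,C,E,E,E,C,H,E,C,C,E

  [0] b4 r5: no row ⇒ E
  [1] b4 r5: had r5 ⇒ H
  [2] b4 r5: had r5 ⇒ H
  [3] b4 r5: had r5 ⇒ H
  [4] b4 r8: had r5 ⇒ C
  [5] b5 r0: no row ⇒ E
  [6] b3 r3: no row ⇒ E
  [7] b0 r0: no row ⇒ E
  [8] b3 r1: had r3 ⇒ C
  [9] b5 r0: had r0 ⇒ H
  [10] b1 r7: no row ⇒ E
  [11] b1 r1: had r7 ⇒ C
  [12] b5 r9: had r0 ⇒ C
  [13] b2 r9: no row ⇒ E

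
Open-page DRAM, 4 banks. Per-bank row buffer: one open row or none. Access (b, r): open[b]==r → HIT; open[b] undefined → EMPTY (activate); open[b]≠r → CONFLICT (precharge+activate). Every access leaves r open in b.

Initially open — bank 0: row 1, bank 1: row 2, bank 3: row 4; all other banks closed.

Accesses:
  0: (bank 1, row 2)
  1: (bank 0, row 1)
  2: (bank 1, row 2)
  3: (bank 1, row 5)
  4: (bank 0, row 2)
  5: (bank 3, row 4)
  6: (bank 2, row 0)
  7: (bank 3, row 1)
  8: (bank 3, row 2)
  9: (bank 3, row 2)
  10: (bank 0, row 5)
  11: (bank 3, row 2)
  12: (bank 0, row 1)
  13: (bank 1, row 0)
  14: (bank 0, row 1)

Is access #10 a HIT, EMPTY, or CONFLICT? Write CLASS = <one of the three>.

CLASS = CONFLICT

  [0] b1 r2: had r2 ⇒ H
  [1] b0 r1: had r1 ⇒ H
  [2] b1 r2: had r2 ⇒ H
  [3] b1 r5: had r2 ⇒ C
  [4] b0 r2: had r1 ⇒ C
  [5] b3 r4: had r4 ⇒ H
  [6] b2 r0: no row ⇒ E
  [7] b3 r1: had r4 ⇒ C
  [8] b3 r2: had r1 ⇒ C
  [9] b3 r2: had r2 ⇒ H
  [10] b0 r5: had r2 ⇒ C
  [11] b3 r2: had r2 ⇒ H
  [12] b0 r1: had r5 ⇒ C
  [13] b1 r0: had r5 ⇒ C
  [14] b0 r1: had r1 ⇒ H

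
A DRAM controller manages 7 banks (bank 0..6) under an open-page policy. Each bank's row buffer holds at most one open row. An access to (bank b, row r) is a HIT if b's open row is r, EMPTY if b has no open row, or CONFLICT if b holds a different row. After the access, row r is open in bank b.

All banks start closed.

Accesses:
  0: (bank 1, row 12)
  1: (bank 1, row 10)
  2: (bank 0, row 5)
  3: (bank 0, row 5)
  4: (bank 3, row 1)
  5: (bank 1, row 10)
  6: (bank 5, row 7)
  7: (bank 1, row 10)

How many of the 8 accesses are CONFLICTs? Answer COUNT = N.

0: bank 1 row 12 — prev None → EMPTY
1: bank 1 row 10 — prev 12 → CONFLICT
2: bank 0 row 5 — prev None → EMPTY
3: bank 0 row 5 — prev 5 → HIT
4: bank 3 row 1 — prev None → EMPTY
5: bank 1 row 10 — prev 10 → HIT
6: bank 5 row 7 — prev None → EMPTY
7: bank 1 row 10 — prev 10 → HIT

COUNT = 1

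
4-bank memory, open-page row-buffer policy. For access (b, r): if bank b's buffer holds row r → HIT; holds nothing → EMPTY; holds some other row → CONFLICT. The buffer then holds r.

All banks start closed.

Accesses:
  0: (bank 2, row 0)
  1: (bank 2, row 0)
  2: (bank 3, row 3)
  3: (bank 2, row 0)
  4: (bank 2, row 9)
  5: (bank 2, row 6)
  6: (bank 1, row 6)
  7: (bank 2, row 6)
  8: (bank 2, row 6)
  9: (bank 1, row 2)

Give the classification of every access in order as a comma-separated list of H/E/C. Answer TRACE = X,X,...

step 0: bank2 None->0 [EMPTY]
step 1: bank2 0->0 [HIT]
step 2: bank3 None->3 [EMPTY]
step 3: bank2 0->0 [HIT]
step 4: bank2 0->9 [CONFLICT]
step 5: bank2 9->6 [CONFLICT]
step 6: bank1 None->6 [EMPTY]
step 7: bank2 6->6 [HIT]
step 8: bank2 6->6 [HIT]
step 9: bank1 6->2 [CONFLICT]

TRACE = E,H,E,H,C,C,E,H,H,C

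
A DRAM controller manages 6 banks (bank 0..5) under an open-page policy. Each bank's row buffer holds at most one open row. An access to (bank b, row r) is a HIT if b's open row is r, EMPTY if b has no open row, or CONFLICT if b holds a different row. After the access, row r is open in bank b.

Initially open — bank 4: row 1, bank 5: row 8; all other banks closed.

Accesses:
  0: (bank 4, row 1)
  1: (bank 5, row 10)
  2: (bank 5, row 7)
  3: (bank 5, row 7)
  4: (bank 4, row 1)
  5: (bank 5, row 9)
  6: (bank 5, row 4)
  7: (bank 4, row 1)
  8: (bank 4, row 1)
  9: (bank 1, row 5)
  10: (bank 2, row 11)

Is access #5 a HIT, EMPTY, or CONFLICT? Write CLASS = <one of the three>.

CLASS = CONFLICT

  [0] b4 r1: had r1 ⇒ H
  [1] b5 r10: had r8 ⇒ C
  [2] b5 r7: had r10 ⇒ C
  [3] b5 r7: had r7 ⇒ H
  [4] b4 r1: had r1 ⇒ H
  [5] b5 r9: had r7 ⇒ C
  [6] b5 r4: had r9 ⇒ C
  [7] b4 r1: had r1 ⇒ H
  [8] b4 r1: had r1 ⇒ H
  [9] b1 r5: no row ⇒ E
  [10] b2 r11: no row ⇒ E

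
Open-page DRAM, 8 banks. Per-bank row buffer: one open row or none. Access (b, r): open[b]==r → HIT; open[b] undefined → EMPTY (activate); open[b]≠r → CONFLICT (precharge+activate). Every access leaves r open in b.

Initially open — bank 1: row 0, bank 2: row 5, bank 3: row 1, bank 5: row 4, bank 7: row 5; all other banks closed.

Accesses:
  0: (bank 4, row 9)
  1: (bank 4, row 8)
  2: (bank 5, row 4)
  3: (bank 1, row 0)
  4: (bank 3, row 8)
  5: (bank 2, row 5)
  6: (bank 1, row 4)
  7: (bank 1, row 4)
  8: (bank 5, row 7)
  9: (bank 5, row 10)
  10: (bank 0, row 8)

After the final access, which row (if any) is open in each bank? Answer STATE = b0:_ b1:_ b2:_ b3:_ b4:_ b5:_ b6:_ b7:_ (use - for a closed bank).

STATE = b0:8 b1:4 b2:5 b3:8 b4:8 b5:10 b6:- b7:5

0: bank 4 row 9 — prev None → EMPTY
1: bank 4 row 8 — prev 9 → CONFLICT
2: bank 5 row 4 — prev 4 → HIT
3: bank 1 row 0 — prev 0 → HIT
4: bank 3 row 8 — prev 1 → CONFLICT
5: bank 2 row 5 — prev 5 → HIT
6: bank 1 row 4 — prev 0 → CONFLICT
7: bank 1 row 4 — prev 4 → HIT
8: bank 5 row 7 — prev 4 → CONFLICT
9: bank 5 row 10 — prev 7 → CONFLICT
10: bank 0 row 8 — prev None → EMPTY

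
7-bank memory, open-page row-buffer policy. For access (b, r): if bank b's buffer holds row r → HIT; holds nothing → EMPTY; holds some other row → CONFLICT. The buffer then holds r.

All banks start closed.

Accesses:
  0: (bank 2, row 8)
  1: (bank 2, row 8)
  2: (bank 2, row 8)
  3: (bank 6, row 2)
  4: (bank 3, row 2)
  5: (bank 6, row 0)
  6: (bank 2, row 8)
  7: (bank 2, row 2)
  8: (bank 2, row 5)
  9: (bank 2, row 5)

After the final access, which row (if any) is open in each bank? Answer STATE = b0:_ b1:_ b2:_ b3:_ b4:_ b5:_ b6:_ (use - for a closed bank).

STATE = b0:- b1:- b2:5 b3:2 b4:- b5:- b6:0

#0 (2,8) E
#1 (2,8) H  (was 8)
#2 (2,8) H  (was 8)
#3 (6,2) E
#4 (3,2) E
#5 (6,0) C  (was 2)
#6 (2,8) H  (was 8)
#7 (2,2) C  (was 8)
#8 (2,5) C  (was 2)
#9 (2,5) H  (was 5)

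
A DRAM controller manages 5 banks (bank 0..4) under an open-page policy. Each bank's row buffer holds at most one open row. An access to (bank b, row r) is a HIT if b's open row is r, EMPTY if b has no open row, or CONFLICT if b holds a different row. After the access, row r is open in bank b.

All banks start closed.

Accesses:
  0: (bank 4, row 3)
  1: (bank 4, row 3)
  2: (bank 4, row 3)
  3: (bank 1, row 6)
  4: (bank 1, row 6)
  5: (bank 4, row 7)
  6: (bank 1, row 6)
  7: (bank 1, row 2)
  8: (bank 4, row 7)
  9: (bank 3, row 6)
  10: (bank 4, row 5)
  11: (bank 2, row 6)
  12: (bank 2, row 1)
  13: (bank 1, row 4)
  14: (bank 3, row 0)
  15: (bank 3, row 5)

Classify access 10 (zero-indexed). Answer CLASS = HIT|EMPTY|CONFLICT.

CLASS = CONFLICT

#0 (4,3) E
#1 (4,3) H  (was 3)
#2 (4,3) H  (was 3)
#3 (1,6) E
#4 (1,6) H  (was 6)
#5 (4,7) C  (was 3)
#6 (1,6) H  (was 6)
#7 (1,2) C  (was 6)
#8 (4,7) H  (was 7)
#9 (3,6) E
#10 (4,5) C  (was 7)
#11 (2,6) E
#12 (2,1) C  (was 6)
#13 (1,4) C  (was 2)
#14 (3,0) C  (was 6)
#15 (3,5) C  (was 0)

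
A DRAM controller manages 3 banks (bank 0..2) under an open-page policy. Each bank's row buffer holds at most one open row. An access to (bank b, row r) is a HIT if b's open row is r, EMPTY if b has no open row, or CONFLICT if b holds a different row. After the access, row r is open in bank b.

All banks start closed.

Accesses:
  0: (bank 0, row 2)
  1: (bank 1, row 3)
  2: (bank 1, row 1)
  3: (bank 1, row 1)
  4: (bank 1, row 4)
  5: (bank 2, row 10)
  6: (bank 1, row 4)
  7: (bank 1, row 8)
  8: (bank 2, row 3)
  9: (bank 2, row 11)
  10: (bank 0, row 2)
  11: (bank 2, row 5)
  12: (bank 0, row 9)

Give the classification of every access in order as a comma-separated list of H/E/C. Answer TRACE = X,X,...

0: bank 0 row 2 — prev None → EMPTY
1: bank 1 row 3 — prev None → EMPTY
2: bank 1 row 1 — prev 3 → CONFLICT
3: bank 1 row 1 — prev 1 → HIT
4: bank 1 row 4 — prev 1 → CONFLICT
5: bank 2 row 10 — prev None → EMPTY
6: bank 1 row 4 — prev 4 → HIT
7: bank 1 row 8 — prev 4 → CONFLICT
8: bank 2 row 3 — prev 10 → CONFLICT
9: bank 2 row 11 — prev 3 → CONFLICT
10: bank 0 row 2 — prev 2 → HIT
11: bank 2 row 5 — prev 11 → CONFLICT
12: bank 0 row 9 — prev 2 → CONFLICT

TRACE = E,E,C,H,C,E,H,C,C,C,H,C,C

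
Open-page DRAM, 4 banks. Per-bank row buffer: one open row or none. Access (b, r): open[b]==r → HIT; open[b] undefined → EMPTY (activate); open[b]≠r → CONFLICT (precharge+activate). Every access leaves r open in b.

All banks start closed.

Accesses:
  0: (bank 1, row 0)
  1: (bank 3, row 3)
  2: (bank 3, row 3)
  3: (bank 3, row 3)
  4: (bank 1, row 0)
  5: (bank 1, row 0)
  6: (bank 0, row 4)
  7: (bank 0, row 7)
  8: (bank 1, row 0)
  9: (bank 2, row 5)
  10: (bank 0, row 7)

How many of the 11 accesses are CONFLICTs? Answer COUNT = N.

COUNT = 1

#0 (1,0) E
#1 (3,3) E
#2 (3,3) H  (was 3)
#3 (3,3) H  (was 3)
#4 (1,0) H  (was 0)
#5 (1,0) H  (was 0)
#6 (0,4) E
#7 (0,7) C  (was 4)
#8 (1,0) H  (was 0)
#9 (2,5) E
#10 (0,7) H  (was 7)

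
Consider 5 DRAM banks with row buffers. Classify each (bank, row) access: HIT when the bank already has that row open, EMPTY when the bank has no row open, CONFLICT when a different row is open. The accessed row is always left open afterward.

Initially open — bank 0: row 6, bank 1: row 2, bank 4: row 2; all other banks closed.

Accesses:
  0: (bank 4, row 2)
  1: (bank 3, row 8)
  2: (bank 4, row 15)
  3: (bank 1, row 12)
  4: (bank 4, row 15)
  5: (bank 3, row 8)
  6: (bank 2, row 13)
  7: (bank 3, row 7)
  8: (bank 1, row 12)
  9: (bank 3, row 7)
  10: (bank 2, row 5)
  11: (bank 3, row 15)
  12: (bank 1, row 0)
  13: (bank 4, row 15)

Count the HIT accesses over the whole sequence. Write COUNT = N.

step 0: bank4 2->2 [HIT]
step 1: bank3 None->8 [EMPTY]
step 2: bank4 2->15 [CONFLICT]
step 3: bank1 2->12 [CONFLICT]
step 4: bank4 15->15 [HIT]
step 5: bank3 8->8 [HIT]
step 6: bank2 None->13 [EMPTY]
step 7: bank3 8->7 [CONFLICT]
step 8: bank1 12->12 [HIT]
step 9: bank3 7->7 [HIT]
step 10: bank2 13->5 [CONFLICT]
step 11: bank3 7->15 [CONFLICT]
step 12: bank1 12->0 [CONFLICT]
step 13: bank4 15->15 [HIT]

COUNT = 6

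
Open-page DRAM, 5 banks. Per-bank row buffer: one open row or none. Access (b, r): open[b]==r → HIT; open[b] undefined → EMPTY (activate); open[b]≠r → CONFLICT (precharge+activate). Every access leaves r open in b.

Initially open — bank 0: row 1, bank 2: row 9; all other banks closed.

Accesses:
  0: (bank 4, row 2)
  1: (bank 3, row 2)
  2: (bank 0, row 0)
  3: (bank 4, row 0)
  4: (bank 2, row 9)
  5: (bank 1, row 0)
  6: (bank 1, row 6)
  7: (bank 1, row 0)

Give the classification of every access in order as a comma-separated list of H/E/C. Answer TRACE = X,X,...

step 0: bank4 None->2 [EMPTY]
step 1: bank3 None->2 [EMPTY]
step 2: bank0 1->0 [CONFLICT]
step 3: bank4 2->0 [CONFLICT]
step 4: bank2 9->9 [HIT]
step 5: bank1 None->0 [EMPTY]
step 6: bank1 0->6 [CONFLICT]
step 7: bank1 6->0 [CONFLICT]

TRACE = E,E,C,C,H,E,C,C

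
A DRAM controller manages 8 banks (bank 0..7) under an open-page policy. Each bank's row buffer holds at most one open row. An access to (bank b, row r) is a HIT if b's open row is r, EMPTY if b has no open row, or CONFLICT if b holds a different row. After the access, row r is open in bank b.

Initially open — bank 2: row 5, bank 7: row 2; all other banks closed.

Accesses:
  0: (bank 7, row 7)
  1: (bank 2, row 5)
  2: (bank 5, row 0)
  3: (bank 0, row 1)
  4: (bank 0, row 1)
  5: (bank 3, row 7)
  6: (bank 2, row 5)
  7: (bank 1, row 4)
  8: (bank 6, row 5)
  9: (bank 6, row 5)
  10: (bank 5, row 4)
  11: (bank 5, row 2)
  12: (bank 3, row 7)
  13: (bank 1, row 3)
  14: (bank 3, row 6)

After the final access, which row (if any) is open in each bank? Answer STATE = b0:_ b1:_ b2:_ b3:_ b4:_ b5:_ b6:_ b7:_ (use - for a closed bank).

STATE = b0:1 b1:3 b2:5 b3:6 b4:- b5:2 b6:5 b7:7

  [0] b7 r7: had r2 ⇒ C
  [1] b2 r5: had r5 ⇒ H
  [2] b5 r0: no row ⇒ E
  [3] b0 r1: no row ⇒ E
  [4] b0 r1: had r1 ⇒ H
  [5] b3 r7: no row ⇒ E
  [6] b2 r5: had r5 ⇒ H
  [7] b1 r4: no row ⇒ E
  [8] b6 r5: no row ⇒ E
  [9] b6 r5: had r5 ⇒ H
  [10] b5 r4: had r0 ⇒ C
  [11] b5 r2: had r4 ⇒ C
  [12] b3 r7: had r7 ⇒ H
  [13] b1 r3: had r4 ⇒ C
  [14] b3 r6: had r7 ⇒ C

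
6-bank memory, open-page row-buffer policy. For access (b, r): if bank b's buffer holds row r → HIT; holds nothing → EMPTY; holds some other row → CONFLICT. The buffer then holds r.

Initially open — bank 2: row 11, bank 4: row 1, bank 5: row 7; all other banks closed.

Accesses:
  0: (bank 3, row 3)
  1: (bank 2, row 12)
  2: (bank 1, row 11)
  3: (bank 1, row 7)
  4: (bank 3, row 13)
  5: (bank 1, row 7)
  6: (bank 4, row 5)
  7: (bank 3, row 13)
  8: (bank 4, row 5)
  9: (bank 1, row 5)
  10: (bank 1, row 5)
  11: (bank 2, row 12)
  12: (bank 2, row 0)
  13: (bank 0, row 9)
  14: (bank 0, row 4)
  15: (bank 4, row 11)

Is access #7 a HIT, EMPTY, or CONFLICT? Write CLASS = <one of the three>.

0: bank 3 row 3 — prev None → EMPTY
1: bank 2 row 12 — prev 11 → CONFLICT
2: bank 1 row 11 — prev None → EMPTY
3: bank 1 row 7 — prev 11 → CONFLICT
4: bank 3 row 13 — prev 3 → CONFLICT
5: bank 1 row 7 — prev 7 → HIT
6: bank 4 row 5 — prev 1 → CONFLICT
7: bank 3 row 13 — prev 13 → HIT
8: bank 4 row 5 — prev 5 → HIT
9: bank 1 row 5 — prev 7 → CONFLICT
10: bank 1 row 5 — prev 5 → HIT
11: bank 2 row 12 — prev 12 → HIT
12: bank 2 row 0 — prev 12 → CONFLICT
13: bank 0 row 9 — prev None → EMPTY
14: bank 0 row 4 — prev 9 → CONFLICT
15: bank 4 row 11 — prev 5 → CONFLICT

CLASS = HIT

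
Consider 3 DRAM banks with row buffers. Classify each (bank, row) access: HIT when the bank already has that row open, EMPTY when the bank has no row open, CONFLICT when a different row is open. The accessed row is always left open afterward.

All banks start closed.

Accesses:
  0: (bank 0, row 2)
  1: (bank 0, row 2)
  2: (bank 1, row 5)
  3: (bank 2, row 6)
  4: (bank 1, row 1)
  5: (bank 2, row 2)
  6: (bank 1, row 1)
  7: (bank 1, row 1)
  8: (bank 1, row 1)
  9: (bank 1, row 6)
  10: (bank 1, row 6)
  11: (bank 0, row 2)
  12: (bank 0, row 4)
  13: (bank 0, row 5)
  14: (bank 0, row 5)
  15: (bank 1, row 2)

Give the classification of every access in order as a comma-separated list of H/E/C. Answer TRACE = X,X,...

0: bank 0 row 2 — prev None → EMPTY
1: bank 0 row 2 — prev 2 → HIT
2: bank 1 row 5 — prev None → EMPTY
3: bank 2 row 6 — prev None → EMPTY
4: bank 1 row 1 — prev 5 → CONFLICT
5: bank 2 row 2 — prev 6 → CONFLICT
6: bank 1 row 1 — prev 1 → HIT
7: bank 1 row 1 — prev 1 → HIT
8: bank 1 row 1 — prev 1 → HIT
9: bank 1 row 6 — prev 1 → CONFLICT
10: bank 1 row 6 — prev 6 → HIT
11: bank 0 row 2 — prev 2 → HIT
12: bank 0 row 4 — prev 2 → CONFLICT
13: bank 0 row 5 — prev 4 → CONFLICT
14: bank 0 row 5 — prev 5 → HIT
15: bank 1 row 2 — prev 6 → CONFLICT

TRACE = E,H,E,E,C,C,H,H,H,C,H,H,C,C,H,C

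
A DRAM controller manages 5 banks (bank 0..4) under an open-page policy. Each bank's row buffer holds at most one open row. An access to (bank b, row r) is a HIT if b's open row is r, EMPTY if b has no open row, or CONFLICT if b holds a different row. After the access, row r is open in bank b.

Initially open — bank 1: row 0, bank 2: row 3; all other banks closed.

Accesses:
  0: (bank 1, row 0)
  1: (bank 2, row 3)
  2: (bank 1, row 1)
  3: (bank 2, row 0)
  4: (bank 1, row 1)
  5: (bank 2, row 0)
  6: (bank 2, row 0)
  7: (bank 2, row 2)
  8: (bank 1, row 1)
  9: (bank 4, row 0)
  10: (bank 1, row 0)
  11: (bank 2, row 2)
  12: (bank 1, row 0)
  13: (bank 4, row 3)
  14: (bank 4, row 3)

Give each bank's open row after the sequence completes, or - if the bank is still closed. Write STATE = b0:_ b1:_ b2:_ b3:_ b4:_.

0: bank 1 row 0 — prev 0 → HIT
1: bank 2 row 3 — prev 3 → HIT
2: bank 1 row 1 — prev 0 → CONFLICT
3: bank 2 row 0 — prev 3 → CONFLICT
4: bank 1 row 1 — prev 1 → HIT
5: bank 2 row 0 — prev 0 → HIT
6: bank 2 row 0 — prev 0 → HIT
7: bank 2 row 2 — prev 0 → CONFLICT
8: bank 1 row 1 — prev 1 → HIT
9: bank 4 row 0 — prev None → EMPTY
10: bank 1 row 0 — prev 1 → CONFLICT
11: bank 2 row 2 — prev 2 → HIT
12: bank 1 row 0 — prev 0 → HIT
13: bank 4 row 3 — prev 0 → CONFLICT
14: bank 4 row 3 — prev 3 → HIT

STATE = b0:- b1:0 b2:2 b3:- b4:3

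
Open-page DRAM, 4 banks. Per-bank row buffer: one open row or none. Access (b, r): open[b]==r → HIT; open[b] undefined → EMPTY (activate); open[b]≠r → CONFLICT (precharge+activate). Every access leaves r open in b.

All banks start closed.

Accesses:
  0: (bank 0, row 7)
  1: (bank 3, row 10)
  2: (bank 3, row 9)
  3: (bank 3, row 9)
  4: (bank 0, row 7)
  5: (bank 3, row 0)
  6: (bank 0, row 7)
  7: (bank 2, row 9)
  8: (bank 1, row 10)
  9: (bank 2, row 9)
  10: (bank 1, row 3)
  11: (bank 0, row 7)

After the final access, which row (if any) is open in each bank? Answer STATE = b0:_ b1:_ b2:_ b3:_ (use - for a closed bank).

0: bank 0 row 7 — prev None → EMPTY
1: bank 3 row 10 — prev None → EMPTY
2: bank 3 row 9 — prev 10 → CONFLICT
3: bank 3 row 9 — prev 9 → HIT
4: bank 0 row 7 — prev 7 → HIT
5: bank 3 row 0 — prev 9 → CONFLICT
6: bank 0 row 7 — prev 7 → HIT
7: bank 2 row 9 — prev None → EMPTY
8: bank 1 row 10 — prev None → EMPTY
9: bank 2 row 9 — prev 9 → HIT
10: bank 1 row 3 — prev 10 → CONFLICT
11: bank 0 row 7 — prev 7 → HIT

STATE = b0:7 b1:3 b2:9 b3:0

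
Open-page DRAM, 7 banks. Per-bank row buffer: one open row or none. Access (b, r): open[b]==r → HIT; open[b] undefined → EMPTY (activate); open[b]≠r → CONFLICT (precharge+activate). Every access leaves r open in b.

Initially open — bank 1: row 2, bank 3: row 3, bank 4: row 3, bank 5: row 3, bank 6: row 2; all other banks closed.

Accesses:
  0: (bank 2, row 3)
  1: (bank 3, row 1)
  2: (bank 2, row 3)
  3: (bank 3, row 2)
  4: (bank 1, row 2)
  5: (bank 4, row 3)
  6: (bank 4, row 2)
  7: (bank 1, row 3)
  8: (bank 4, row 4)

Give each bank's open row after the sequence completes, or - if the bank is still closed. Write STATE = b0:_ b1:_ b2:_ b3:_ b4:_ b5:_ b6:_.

STATE = b0:- b1:3 b2:3 b3:2 b4:4 b5:3 b6:2

#0 (2,3) E
#1 (3,1) C  (was 3)
#2 (2,3) H  (was 3)
#3 (3,2) C  (was 1)
#4 (1,2) H  (was 2)
#5 (4,3) H  (was 3)
#6 (4,2) C  (was 3)
#7 (1,3) C  (was 2)
#8 (4,4) C  (was 2)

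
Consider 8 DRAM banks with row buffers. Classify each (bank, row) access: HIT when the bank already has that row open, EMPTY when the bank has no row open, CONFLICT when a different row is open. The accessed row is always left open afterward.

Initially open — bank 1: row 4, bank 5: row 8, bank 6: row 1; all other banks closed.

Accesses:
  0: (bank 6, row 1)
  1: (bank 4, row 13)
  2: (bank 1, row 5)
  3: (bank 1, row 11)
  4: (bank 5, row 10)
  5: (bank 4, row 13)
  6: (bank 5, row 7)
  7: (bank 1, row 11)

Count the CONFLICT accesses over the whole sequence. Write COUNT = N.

COUNT = 4

step 0: bank6 1->1 [HIT]
step 1: bank4 None->13 [EMPTY]
step 2: bank1 4->5 [CONFLICT]
step 3: bank1 5->11 [CONFLICT]
step 4: bank5 8->10 [CONFLICT]
step 5: bank4 13->13 [HIT]
step 6: bank5 10->7 [CONFLICT]
step 7: bank1 11->11 [HIT]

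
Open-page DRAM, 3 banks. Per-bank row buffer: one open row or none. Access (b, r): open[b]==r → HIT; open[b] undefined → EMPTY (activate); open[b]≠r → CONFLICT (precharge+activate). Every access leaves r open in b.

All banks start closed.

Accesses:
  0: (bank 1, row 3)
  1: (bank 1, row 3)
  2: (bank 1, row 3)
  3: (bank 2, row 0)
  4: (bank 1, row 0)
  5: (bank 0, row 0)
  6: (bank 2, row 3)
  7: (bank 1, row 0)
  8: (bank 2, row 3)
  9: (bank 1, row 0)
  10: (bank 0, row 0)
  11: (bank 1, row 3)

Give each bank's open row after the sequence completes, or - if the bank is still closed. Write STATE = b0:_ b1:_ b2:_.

  [0] b1 r3: no row ⇒ E
  [1] b1 r3: had r3 ⇒ H
  [2] b1 r3: had r3 ⇒ H
  [3] b2 r0: no row ⇒ E
  [4] b1 r0: had r3 ⇒ C
  [5] b0 r0: no row ⇒ E
  [6] b2 r3: had r0 ⇒ C
  [7] b1 r0: had r0 ⇒ H
  [8] b2 r3: had r3 ⇒ H
  [9] b1 r0: had r0 ⇒ H
  [10] b0 r0: had r0 ⇒ H
  [11] b1 r3: had r0 ⇒ C

STATE = b0:0 b1:3 b2:3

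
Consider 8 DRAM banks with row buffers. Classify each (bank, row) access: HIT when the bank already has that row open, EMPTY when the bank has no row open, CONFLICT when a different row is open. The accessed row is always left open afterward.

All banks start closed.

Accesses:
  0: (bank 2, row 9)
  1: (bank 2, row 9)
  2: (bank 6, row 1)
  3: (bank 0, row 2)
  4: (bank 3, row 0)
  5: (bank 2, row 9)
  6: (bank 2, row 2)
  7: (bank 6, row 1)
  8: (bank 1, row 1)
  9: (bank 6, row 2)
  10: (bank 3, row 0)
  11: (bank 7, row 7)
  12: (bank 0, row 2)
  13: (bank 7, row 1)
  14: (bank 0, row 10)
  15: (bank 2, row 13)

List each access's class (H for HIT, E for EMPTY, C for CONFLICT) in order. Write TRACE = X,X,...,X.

TRACE = E,H,E,E,E,H,C,H,E,C,H,E,H,C,C,C

step 0: bank2 None->9 [EMPTY]
step 1: bank2 9->9 [HIT]
step 2: bank6 None->1 [EMPTY]
step 3: bank0 None->2 [EMPTY]
step 4: bank3 None->0 [EMPTY]
step 5: bank2 9->9 [HIT]
step 6: bank2 9->2 [CONFLICT]
step 7: bank6 1->1 [HIT]
step 8: bank1 None->1 [EMPTY]
step 9: bank6 1->2 [CONFLICT]
step 10: bank3 0->0 [HIT]
step 11: bank7 None->7 [EMPTY]
step 12: bank0 2->2 [HIT]
step 13: bank7 7->1 [CONFLICT]
step 14: bank0 2->10 [CONFLICT]
step 15: bank2 2->13 [CONFLICT]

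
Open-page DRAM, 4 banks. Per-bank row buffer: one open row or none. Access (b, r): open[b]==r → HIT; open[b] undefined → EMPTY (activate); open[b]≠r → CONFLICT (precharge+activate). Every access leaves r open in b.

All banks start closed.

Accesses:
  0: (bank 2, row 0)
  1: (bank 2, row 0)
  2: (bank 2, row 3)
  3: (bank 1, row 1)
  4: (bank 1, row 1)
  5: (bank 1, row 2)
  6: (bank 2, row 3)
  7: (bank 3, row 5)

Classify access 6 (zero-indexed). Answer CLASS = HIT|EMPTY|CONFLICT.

#0 (2,0) E
#1 (2,0) H  (was 0)
#2 (2,3) C  (was 0)
#3 (1,1) E
#4 (1,1) H  (was 1)
#5 (1,2) C  (was 1)
#6 (2,3) H  (was 3)
#7 (3,5) E

CLASS = HIT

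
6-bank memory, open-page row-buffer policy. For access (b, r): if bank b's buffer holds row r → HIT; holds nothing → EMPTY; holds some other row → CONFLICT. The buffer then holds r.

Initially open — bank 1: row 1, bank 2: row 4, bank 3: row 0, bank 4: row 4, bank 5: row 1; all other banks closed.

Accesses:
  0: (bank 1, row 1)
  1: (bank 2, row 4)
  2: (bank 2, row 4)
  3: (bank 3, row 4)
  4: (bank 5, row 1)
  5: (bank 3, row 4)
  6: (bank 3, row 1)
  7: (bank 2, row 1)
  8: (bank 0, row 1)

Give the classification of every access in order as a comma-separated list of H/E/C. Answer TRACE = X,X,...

TRACE = H,H,H,C,H,H,C,C,E

0: bank 1 row 1 — prev 1 → HIT
1: bank 2 row 4 — prev 4 → HIT
2: bank 2 row 4 — prev 4 → HIT
3: bank 3 row 4 — prev 0 → CONFLICT
4: bank 5 row 1 — prev 1 → HIT
5: bank 3 row 4 — prev 4 → HIT
6: bank 3 row 1 — prev 4 → CONFLICT
7: bank 2 row 1 — prev 4 → CONFLICT
8: bank 0 row 1 — prev None → EMPTY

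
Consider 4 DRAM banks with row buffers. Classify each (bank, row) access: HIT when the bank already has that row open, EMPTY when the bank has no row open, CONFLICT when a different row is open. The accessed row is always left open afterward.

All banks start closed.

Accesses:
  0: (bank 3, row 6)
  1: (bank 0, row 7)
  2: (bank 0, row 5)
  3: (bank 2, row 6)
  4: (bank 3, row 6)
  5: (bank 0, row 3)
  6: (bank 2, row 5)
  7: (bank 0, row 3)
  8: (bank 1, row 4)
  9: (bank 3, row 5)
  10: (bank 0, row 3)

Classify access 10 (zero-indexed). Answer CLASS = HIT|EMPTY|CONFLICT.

CLASS = HIT

#0 (3,6) E
#1 (0,7) E
#2 (0,5) C  (was 7)
#3 (2,6) E
#4 (3,6) H  (was 6)
#5 (0,3) C  (was 5)
#6 (2,5) C  (was 6)
#7 (0,3) H  (was 3)
#8 (1,4) E
#9 (3,5) C  (was 6)
#10 (0,3) H  (was 3)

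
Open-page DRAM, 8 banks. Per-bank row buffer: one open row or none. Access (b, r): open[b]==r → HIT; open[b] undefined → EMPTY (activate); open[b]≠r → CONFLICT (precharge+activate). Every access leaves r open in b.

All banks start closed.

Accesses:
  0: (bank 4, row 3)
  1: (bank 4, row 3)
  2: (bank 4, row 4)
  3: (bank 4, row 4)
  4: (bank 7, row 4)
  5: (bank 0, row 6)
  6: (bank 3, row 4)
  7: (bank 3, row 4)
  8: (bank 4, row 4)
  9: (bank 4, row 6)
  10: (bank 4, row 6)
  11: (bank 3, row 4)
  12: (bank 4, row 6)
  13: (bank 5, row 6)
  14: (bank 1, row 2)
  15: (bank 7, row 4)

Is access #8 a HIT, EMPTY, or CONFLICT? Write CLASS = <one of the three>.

CLASS = HIT

#0 (4,3) E
#1 (4,3) H  (was 3)
#2 (4,4) C  (was 3)
#3 (4,4) H  (was 4)
#4 (7,4) E
#5 (0,6) E
#6 (3,4) E
#7 (3,4) H  (was 4)
#8 (4,4) H  (was 4)
#9 (4,6) C  (was 4)
#10 (4,6) H  (was 6)
#11 (3,4) H  (was 4)
#12 (4,6) H  (was 6)
#13 (5,6) E
#14 (1,2) E
#15 (7,4) H  (was 4)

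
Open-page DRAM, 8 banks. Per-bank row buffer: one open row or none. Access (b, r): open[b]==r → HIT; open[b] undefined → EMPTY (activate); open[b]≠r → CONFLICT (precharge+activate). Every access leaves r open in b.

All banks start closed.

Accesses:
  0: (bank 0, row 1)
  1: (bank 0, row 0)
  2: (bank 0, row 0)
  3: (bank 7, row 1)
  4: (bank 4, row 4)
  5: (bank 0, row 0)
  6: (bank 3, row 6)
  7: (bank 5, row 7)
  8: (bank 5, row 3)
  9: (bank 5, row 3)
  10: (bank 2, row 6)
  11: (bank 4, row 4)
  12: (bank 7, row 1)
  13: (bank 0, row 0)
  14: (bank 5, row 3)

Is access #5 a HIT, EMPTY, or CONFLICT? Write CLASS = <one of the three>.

CLASS = HIT

  [0] b0 r1: no row ⇒ E
  [1] b0 r0: had r1 ⇒ C
  [2] b0 r0: had r0 ⇒ H
  [3] b7 r1: no row ⇒ E
  [4] b4 r4: no row ⇒ E
  [5] b0 r0: had r0 ⇒ H
  [6] b3 r6: no row ⇒ E
  [7] b5 r7: no row ⇒ E
  [8] b5 r3: had r7 ⇒ C
  [9] b5 r3: had r3 ⇒ H
  [10] b2 r6: no row ⇒ E
  [11] b4 r4: had r4 ⇒ H
  [12] b7 r1: had r1 ⇒ H
  [13] b0 r0: had r0 ⇒ H
  [14] b5 r3: had r3 ⇒ H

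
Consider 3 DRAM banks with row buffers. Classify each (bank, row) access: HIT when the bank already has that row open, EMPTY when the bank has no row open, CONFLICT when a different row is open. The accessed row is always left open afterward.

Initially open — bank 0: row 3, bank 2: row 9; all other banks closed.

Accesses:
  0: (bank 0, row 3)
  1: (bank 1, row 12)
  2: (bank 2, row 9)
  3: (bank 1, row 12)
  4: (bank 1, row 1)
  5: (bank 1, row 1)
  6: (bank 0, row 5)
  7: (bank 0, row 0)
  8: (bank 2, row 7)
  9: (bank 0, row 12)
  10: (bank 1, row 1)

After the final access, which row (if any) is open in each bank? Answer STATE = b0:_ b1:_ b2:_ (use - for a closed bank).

STATE = b0:12 b1:1 b2:7

0: bank 0 row 3 — prev 3 → HIT
1: bank 1 row 12 — prev None → EMPTY
2: bank 2 row 9 — prev 9 → HIT
3: bank 1 row 12 — prev 12 → HIT
4: bank 1 row 1 — prev 12 → CONFLICT
5: bank 1 row 1 — prev 1 → HIT
6: bank 0 row 5 — prev 3 → CONFLICT
7: bank 0 row 0 — prev 5 → CONFLICT
8: bank 2 row 7 — prev 9 → CONFLICT
9: bank 0 row 12 — prev 0 → CONFLICT
10: bank 1 row 1 — prev 1 → HIT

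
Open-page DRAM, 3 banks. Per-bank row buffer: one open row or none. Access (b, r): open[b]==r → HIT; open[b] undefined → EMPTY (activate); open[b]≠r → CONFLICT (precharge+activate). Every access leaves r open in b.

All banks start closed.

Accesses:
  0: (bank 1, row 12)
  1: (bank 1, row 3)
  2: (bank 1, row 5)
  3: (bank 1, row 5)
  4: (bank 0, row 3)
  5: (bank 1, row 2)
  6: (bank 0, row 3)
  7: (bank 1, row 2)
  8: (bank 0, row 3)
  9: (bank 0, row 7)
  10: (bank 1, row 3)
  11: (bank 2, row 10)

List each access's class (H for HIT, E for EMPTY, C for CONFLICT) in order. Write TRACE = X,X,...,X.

TRACE = E,C,C,H,E,C,H,H,H,C,C,E

step 0: bank1 None->12 [EMPTY]
step 1: bank1 12->3 [CONFLICT]
step 2: bank1 3->5 [CONFLICT]
step 3: bank1 5->5 [HIT]
step 4: bank0 None->3 [EMPTY]
step 5: bank1 5->2 [CONFLICT]
step 6: bank0 3->3 [HIT]
step 7: bank1 2->2 [HIT]
step 8: bank0 3->3 [HIT]
step 9: bank0 3->7 [CONFLICT]
step 10: bank1 2->3 [CONFLICT]
step 11: bank2 None->10 [EMPTY]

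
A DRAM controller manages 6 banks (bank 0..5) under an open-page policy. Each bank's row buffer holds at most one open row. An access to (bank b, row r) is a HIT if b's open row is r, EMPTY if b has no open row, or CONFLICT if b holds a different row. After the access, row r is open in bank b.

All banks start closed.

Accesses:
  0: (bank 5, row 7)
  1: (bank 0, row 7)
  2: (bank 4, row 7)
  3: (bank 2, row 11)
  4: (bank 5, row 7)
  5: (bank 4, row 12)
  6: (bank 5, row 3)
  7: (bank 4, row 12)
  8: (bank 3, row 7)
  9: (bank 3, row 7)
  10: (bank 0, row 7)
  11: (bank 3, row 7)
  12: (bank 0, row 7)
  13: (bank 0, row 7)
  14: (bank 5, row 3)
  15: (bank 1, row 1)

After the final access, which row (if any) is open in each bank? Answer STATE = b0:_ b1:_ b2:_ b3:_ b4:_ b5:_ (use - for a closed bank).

STATE = b0:7 b1:1 b2:11 b3:7 b4:12 b5:3

0: bank 5 row 7 — prev None → EMPTY
1: bank 0 row 7 — prev None → EMPTY
2: bank 4 row 7 — prev None → EMPTY
3: bank 2 row 11 — prev None → EMPTY
4: bank 5 row 7 — prev 7 → HIT
5: bank 4 row 12 — prev 7 → CONFLICT
6: bank 5 row 3 — prev 7 → CONFLICT
7: bank 4 row 12 — prev 12 → HIT
8: bank 3 row 7 — prev None → EMPTY
9: bank 3 row 7 — prev 7 → HIT
10: bank 0 row 7 — prev 7 → HIT
11: bank 3 row 7 — prev 7 → HIT
12: bank 0 row 7 — prev 7 → HIT
13: bank 0 row 7 — prev 7 → HIT
14: bank 5 row 3 — prev 3 → HIT
15: bank 1 row 1 — prev None → EMPTY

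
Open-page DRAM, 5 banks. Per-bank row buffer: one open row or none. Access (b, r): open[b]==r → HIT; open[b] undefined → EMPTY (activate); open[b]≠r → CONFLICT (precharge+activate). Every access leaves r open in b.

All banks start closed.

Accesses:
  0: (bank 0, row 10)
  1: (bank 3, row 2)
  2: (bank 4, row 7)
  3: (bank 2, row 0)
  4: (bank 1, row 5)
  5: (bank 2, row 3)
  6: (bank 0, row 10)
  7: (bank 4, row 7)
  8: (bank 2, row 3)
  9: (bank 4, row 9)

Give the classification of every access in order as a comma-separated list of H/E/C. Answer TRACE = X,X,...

TRACE = E,E,E,E,E,C,H,H,H,C

  [0] b0 r10: no row ⇒ E
  [1] b3 r2: no row ⇒ E
  [2] b4 r7: no row ⇒ E
  [3] b2 r0: no row ⇒ E
  [4] b1 r5: no row ⇒ E
  [5] b2 r3: had r0 ⇒ C
  [6] b0 r10: had r10 ⇒ H
  [7] b4 r7: had r7 ⇒ H
  [8] b2 r3: had r3 ⇒ H
  [9] b4 r9: had r7 ⇒ C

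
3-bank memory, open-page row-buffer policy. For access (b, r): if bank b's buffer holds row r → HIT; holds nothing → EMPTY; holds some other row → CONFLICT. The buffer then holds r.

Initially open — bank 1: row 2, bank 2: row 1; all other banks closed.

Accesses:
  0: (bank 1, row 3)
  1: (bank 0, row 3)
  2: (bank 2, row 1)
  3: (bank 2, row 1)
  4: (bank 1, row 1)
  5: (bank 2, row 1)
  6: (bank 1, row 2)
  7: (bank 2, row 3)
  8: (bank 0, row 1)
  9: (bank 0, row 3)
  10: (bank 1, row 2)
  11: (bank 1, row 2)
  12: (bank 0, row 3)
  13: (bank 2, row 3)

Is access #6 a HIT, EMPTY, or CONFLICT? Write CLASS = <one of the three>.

CLASS = CONFLICT

  [0] b1 r3: had r2 ⇒ C
  [1] b0 r3: no row ⇒ E
  [2] b2 r1: had r1 ⇒ H
  [3] b2 r1: had r1 ⇒ H
  [4] b1 r1: had r3 ⇒ C
  [5] b2 r1: had r1 ⇒ H
  [6] b1 r2: had r1 ⇒ C
  [7] b2 r3: had r1 ⇒ C
  [8] b0 r1: had r3 ⇒ C
  [9] b0 r3: had r1 ⇒ C
  [10] b1 r2: had r2 ⇒ H
  [11] b1 r2: had r2 ⇒ H
  [12] b0 r3: had r3 ⇒ H
  [13] b2 r3: had r3 ⇒ H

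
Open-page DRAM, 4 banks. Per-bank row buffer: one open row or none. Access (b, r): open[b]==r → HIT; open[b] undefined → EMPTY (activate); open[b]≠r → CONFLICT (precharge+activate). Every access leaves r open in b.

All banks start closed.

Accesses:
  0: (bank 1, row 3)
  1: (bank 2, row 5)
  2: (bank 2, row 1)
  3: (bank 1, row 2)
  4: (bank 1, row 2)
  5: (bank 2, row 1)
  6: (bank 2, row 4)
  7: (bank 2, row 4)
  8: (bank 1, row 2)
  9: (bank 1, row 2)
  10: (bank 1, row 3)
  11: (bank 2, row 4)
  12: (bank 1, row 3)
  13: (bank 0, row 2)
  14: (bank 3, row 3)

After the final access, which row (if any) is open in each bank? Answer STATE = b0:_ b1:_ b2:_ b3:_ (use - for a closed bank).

STATE = b0:2 b1:3 b2:4 b3:3

step 0: bank1 None->3 [EMPTY]
step 1: bank2 None->5 [EMPTY]
step 2: bank2 5->1 [CONFLICT]
step 3: bank1 3->2 [CONFLICT]
step 4: bank1 2->2 [HIT]
step 5: bank2 1->1 [HIT]
step 6: bank2 1->4 [CONFLICT]
step 7: bank2 4->4 [HIT]
step 8: bank1 2->2 [HIT]
step 9: bank1 2->2 [HIT]
step 10: bank1 2->3 [CONFLICT]
step 11: bank2 4->4 [HIT]
step 12: bank1 3->3 [HIT]
step 13: bank0 None->2 [EMPTY]
step 14: bank3 None->3 [EMPTY]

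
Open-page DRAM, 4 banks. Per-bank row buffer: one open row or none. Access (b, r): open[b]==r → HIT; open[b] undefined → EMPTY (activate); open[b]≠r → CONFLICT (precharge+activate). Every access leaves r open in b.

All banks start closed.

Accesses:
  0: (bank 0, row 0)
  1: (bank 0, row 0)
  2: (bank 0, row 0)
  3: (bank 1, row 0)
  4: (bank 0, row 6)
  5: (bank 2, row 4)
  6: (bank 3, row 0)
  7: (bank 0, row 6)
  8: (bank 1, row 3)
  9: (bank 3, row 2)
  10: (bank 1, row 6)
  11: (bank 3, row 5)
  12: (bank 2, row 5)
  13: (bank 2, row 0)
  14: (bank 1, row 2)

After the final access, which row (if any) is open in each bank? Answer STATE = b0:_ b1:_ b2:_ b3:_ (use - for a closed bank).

0: bank 0 row 0 — prev None → EMPTY
1: bank 0 row 0 — prev 0 → HIT
2: bank 0 row 0 — prev 0 → HIT
3: bank 1 row 0 — prev None → EMPTY
4: bank 0 row 6 — prev 0 → CONFLICT
5: bank 2 row 4 — prev None → EMPTY
6: bank 3 row 0 — prev None → EMPTY
7: bank 0 row 6 — prev 6 → HIT
8: bank 1 row 3 — prev 0 → CONFLICT
9: bank 3 row 2 — prev 0 → CONFLICT
10: bank 1 row 6 — prev 3 → CONFLICT
11: bank 3 row 5 — prev 2 → CONFLICT
12: bank 2 row 5 — prev 4 → CONFLICT
13: bank 2 row 0 — prev 5 → CONFLICT
14: bank 1 row 2 — prev 6 → CONFLICT

STATE = b0:6 b1:2 b2:0 b3:5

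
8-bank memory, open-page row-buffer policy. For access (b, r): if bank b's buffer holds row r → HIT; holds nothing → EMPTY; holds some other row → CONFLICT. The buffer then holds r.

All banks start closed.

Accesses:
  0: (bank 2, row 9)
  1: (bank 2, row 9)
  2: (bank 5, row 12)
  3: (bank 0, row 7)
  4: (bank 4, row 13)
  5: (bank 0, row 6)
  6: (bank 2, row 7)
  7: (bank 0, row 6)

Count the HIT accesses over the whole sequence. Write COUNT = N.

  [0] b2 r9: no row ⇒ E
  [1] b2 r9: had r9 ⇒ H
  [2] b5 r12: no row ⇒ E
  [3] b0 r7: no row ⇒ E
  [4] b4 r13: no row ⇒ E
  [5] b0 r6: had r7 ⇒ C
  [6] b2 r7: had r9 ⇒ C
  [7] b0 r6: had r6 ⇒ H

COUNT = 2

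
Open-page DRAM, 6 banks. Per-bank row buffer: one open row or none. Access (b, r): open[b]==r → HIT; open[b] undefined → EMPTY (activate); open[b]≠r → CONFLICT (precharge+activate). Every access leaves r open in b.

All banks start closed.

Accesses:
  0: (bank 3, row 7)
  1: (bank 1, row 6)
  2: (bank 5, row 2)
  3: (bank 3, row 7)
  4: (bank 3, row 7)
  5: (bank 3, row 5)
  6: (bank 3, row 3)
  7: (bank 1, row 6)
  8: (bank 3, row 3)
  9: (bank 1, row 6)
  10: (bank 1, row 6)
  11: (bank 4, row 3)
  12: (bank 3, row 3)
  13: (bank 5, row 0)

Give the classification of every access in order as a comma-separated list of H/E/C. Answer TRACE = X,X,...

  [0] b3 r7: no row ⇒ E
  [1] b1 r6: no row ⇒ E
  [2] b5 r2: no row ⇒ E
  [3] b3 r7: had r7 ⇒ H
  [4] b3 r7: had r7 ⇒ H
  [5] b3 r5: had r7 ⇒ C
  [6] b3 r3: had r5 ⇒ C
  [7] b1 r6: had r6 ⇒ H
  [8] b3 r3: had r3 ⇒ H
  [9] b1 r6: had r6 ⇒ H
  [10] b1 r6: had r6 ⇒ H
  [11] b4 r3: no row ⇒ E
  [12] b3 r3: had r3 ⇒ H
  [13] b5 r0: had r2 ⇒ C

TRACE = E,E,E,H,H,C,C,H,H,H,H,E,H,C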